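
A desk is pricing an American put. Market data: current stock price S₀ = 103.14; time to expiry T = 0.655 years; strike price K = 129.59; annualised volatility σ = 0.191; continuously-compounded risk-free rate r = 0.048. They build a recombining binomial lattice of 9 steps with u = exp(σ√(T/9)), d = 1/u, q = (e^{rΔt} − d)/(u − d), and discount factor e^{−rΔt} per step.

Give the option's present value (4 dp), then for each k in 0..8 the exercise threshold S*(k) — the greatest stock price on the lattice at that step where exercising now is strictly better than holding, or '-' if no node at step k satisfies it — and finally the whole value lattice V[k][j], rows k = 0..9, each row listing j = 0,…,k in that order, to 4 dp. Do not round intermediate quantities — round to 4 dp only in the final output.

price = 26.4500
boundary = 103.1400 108.5938 103.1400 108.5938 103.1400 108.5938 114.3359 108.5938 114.3359
tree:
26.4500
31.6299 20.9962
36.5496 26.4500 15.5836
41.2223 31.6299 20.9962 10.7133
45.6602 36.5496 26.4500 15.3251 6.5463
49.8753 41.2223 31.6299 20.9962 10.2155 3.2177
53.8787 45.6602 36.5496 26.4500 15.2541 5.6529 1.0011
57.6811 49.8753 41.2223 31.6299 20.9962 9.5622 2.0975 0.0000
61.2925 53.8787 45.6602 36.5496 26.4500 15.2541 4.3948 0.0000 0.0000
64.7225 57.6811 49.8753 41.2223 31.6299 20.9962 9.2083 0.0000 0.0000 0.0000

Δt=0.07278  u=1.05288  d=0.94978  q=0.52106  discount=0.99651
step 9 (expiry): payoffs max(K−S,0) = 64.7225 57.6811 49.8753 41.2223 31.6299 20.9962 9.2083 0.0000 0.0000 0.0000
step 8: (k=8,j=0): S=68.2975, (K−S)⁺=61.2925, hold=60.8406 ⇒ V=61.2925 exercise | (k=8,j=1): S=75.7113, (K−S)⁺=53.8787, hold=53.4268 ⇒ V=53.8787 exercise | (k=8,j=2): S=83.9298, (K−S)⁺=45.6602, hold=45.2083 ⇒ V=45.6602 exercise | (k=8,j=3): S=93.0404, (K−S)⁺=36.5496, hold=36.0977 ⇒ V=36.5496 exercise | (k=8,j=4): S=103.1400, (K−S)⁺=26.4500, hold=25.9981 ⇒ V=26.4500 exercise | (k=8,j=5): S=114.3359, (K−S)⁺=15.2541, hold=14.8022 ⇒ V=15.2541 exercise | (k=8,j=6): S=126.7472, (K−S)⁺=2.8428, hold=4.3948 ⇒ V=4.3948 continue | (k=8,j=7): S=140.5057, (K−S)⁺=0.0000, hold=0.0000 ⇒ V=0.0000 continue | (k=8,j=8): S=155.7577, (K−S)⁺=0.0000, hold=0.0000 ⇒ V=0.0000 continue  boundary S*=114.3359
step 7: (k=7,j=0): S=71.9089, (K−S)⁺=57.6811, hold=57.2292 ⇒ V=57.6811 exercise | (k=7,j=1): S=79.7147, (K−S)⁺=49.8753, hold=49.4234 ⇒ V=49.8753 exercise | (k=7,j=2): S=88.3677, (K−S)⁺=41.2223, hold=40.7703 ⇒ V=41.2223 exercise | (k=7,j=3): S=97.9601, (K−S)⁺=31.6299, hold=31.1780 ⇒ V=31.6299 exercise | (k=7,j=4): S=108.5938, (K−S)⁺=20.9962, hold=20.5443 ⇒ V=20.9962 exercise | (k=7,j=5): S=120.3817, (K−S)⁺=9.2083, hold=9.5622 ⇒ V=9.5622 continue | (k=7,j=6): S=133.4492, (K−S)⁺=0.0000, hold=2.0975 ⇒ V=2.0975 continue | (k=7,j=7): S=147.9352, (K−S)⁺=0.0000, hold=0.0000 ⇒ V=0.0000 continue  boundary S*=108.5938
step 6: (k=6,j=0): S=75.7113, (K−S)⁺=53.8787, hold=53.4268 ⇒ V=53.8787 exercise | (k=6,j=1): S=83.9298, (K−S)⁺=45.6602, hold=45.2083 ⇒ V=45.6602 exercise | (k=6,j=2): S=93.0404, (K−S)⁺=36.5496, hold=36.0977 ⇒ V=36.5496 exercise | (k=6,j=3): S=103.1400, (K−S)⁺=26.4500, hold=25.9981 ⇒ V=26.4500 exercise | (k=6,j=4): S=114.3359, (K−S)⁺=15.2541, hold=14.9860 ⇒ V=15.2541 exercise | (k=6,j=5): S=126.7472, (K−S)⁺=2.8428, hold=5.6529 ⇒ V=5.6529 continue | (k=6,j=6): S=140.5057, (K−S)⁺=0.0000, hold=1.0011 ⇒ V=1.0011 continue  boundary S*=114.3359
step 5: (k=5,j=0): S=79.7147, (K−S)⁺=49.8753, hold=49.4234 ⇒ V=49.8753 exercise | (k=5,j=1): S=88.3677, (K−S)⁺=41.2223, hold=40.7703 ⇒ V=41.2223 exercise | (k=5,j=2): S=97.9601, (K−S)⁺=31.6299, hold=31.1780 ⇒ V=31.6299 exercise | (k=5,j=3): S=108.5938, (K−S)⁺=20.9962, hold=20.5443 ⇒ V=20.9962 exercise | (k=5,j=4): S=120.3817, (K−S)⁺=9.2083, hold=10.2155 ⇒ V=10.2155 continue | (k=5,j=5): S=133.4492, (K−S)⁺=0.0000, hold=3.2177 ⇒ V=3.2177 continue  boundary S*=108.5938
step 4: (k=4,j=0): S=83.9298, (K−S)⁺=45.6602, hold=45.2083 ⇒ V=45.6602 exercise | (k=4,j=1): S=93.0404, (K−S)⁺=36.5496, hold=36.0977 ⇒ V=36.5496 exercise | (k=4,j=2): S=103.1400, (K−S)⁺=26.4500, hold=25.9981 ⇒ V=26.4500 exercise | (k=4,j=3): S=114.3359, (K−S)⁺=15.2541, hold=15.3251 ⇒ V=15.3251 continue | (k=4,j=4): S=126.7472, (K−S)⁺=2.8428, hold=6.5463 ⇒ V=6.5463 continue  boundary S*=103.1400
step 3: (k=3,j=0): S=88.3677, (K−S)⁺=41.2223, hold=40.7703 ⇒ V=41.2223 exercise | (k=3,j=1): S=97.9601, (K−S)⁺=31.6299, hold=31.1780 ⇒ V=31.6299 exercise | (k=3,j=2): S=108.5938, (K−S)⁺=20.9962, hold=20.5812 ⇒ V=20.9962 exercise | (k=3,j=3): S=120.3817, (K−S)⁺=9.2083, hold=10.7133 ⇒ V=10.7133 continue  boundary S*=108.5938
step 2: (k=2,j=0): S=93.0404, (K−S)⁺=36.5496, hold=36.0977 ⇒ V=36.5496 exercise | (k=2,j=1): S=103.1400, (K−S)⁺=26.4500, hold=25.9981 ⇒ V=26.4500 exercise | (k=2,j=2): S=114.3359, (K−S)⁺=15.2541, hold=15.5836 ⇒ V=15.5836 continue  boundary S*=103.1400
step 1: (k=1,j=0): S=97.9601, (K−S)⁺=31.6299, hold=31.1780 ⇒ V=31.6299 exercise | (k=1,j=1): S=108.5938, (K−S)⁺=20.9962, hold=20.7154 ⇒ V=20.9962 exercise  boundary S*=108.5938
step 0: (k=0,j=0): S=103.1400, (K−S)⁺=26.4500, hold=25.9981 ⇒ V=26.4500 exercise  boundary S*=103.1400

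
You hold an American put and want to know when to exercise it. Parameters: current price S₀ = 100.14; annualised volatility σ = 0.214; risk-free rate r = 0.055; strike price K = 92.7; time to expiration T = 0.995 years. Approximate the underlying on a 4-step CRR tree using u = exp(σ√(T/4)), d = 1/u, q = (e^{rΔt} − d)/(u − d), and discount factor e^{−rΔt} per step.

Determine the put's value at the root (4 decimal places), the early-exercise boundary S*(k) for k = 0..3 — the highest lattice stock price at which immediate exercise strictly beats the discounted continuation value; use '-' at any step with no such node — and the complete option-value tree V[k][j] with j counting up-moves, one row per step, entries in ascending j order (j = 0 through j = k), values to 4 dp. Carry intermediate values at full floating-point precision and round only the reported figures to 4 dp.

price = 3.6772
boundary = - - - 72.7023
tree:
3.6772
6.7623 1.1195
11.9744 2.4551 0.0000
19.9977 5.3844 0.0000 0.0000
27.3576 11.8088 0.0000 0.0000 0.0000

params: Δt=0.24875 u=1.11264 d=0.89877 q=0.53775 e^(-rΔt)=0.98641
t_4 payoffs: 27.3576 11.8088 0.0000 0.0000 0.0000
t_3: node(3,0) S=72.7023 payoff=19.9977 vs cont=18.7381 → 19.9977 [stop]  node(3,1) S=90.0025 payoff=2.6975 vs cont=5.3844 → 5.3844 [wait]  node(3,2) S=111.4194 payoff=0.0000 vs cont=0.0000 → 0.0000 [wait]  node(3,3) S=137.9327 payoff=0.0000 vs cont=0.0000 → 0.0000 [wait]  ⇒ S*(3)=72.7023
t_2: node(2,0) S=80.8912 payoff=11.8088 vs cont=11.9744 → 11.9744 [wait]  node(2,1) S=100.1400 payoff=0.0000 vs cont=2.4551 → 2.4551 [wait]  node(2,2) S=123.9692 payoff=0.0000 vs cont=0.0000 → 0.0000 [wait]  ⇒ S*(2)=-
t_1: node(1,0) S=90.0025 payoff=2.6975 vs cont=6.7623 → 6.7623 [wait]  node(1,1) S=111.4194 payoff=0.0000 vs cont=1.1195 → 1.1195 [wait]  ⇒ S*(1)=-
t_0: node(0,0) S=100.1400 payoff=0.0000 vs cont=3.6772 → 3.6772 [wait]  ⇒ S*(0)=-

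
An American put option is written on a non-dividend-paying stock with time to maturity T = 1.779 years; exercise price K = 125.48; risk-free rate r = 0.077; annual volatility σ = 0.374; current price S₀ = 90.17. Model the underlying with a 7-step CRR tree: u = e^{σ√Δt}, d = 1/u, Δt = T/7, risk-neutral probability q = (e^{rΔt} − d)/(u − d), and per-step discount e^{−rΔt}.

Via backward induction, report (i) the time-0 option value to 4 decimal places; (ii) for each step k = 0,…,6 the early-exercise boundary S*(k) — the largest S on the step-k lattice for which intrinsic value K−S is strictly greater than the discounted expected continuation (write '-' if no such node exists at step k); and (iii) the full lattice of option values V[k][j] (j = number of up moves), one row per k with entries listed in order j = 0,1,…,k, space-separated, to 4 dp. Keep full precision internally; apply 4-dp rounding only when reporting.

price = 36.9339
boundary = - 74.6756 61.8437 74.6756 90.1700 74.6756 90.1700
tree:
36.9339
50.8044 24.7887
63.6363 36.1341 14.6422
74.2632 50.8044 23.1739 6.8556
83.0640 63.6363 35.3100 12.1896 1.8975
90.3526 74.2632 50.8044 21.1267 3.9099 0.0000
96.3887 83.0640 63.6363 35.3100 8.0565 0.0000 0.0000
101.3876 90.3526 74.2632 50.8044 16.6007 0.0000 0.0000 0.0000

Δt=0.25414  u=1.20749  d=0.82816  q=0.50510  discount=0.98062
step 7 (expiry): payoffs max(K−S,0) = 101.3876 90.3526 74.2632 50.8044 16.6007 0.0000 0.0000 0.0000
step 6: (k=6,j=0): S=29.0913, (K−S)⁺=96.3887, hold=93.9571 ⇒ V=96.3887 exercise | (k=6,j=1): S=42.4160, (K−S)⁺=83.0640, hold=80.6324 ⇒ V=83.0640 exercise | (k=6,j=2): S=61.8437, (K−S)⁺=63.6363, hold=61.2046 ⇒ V=63.6363 exercise | (k=6,j=3): S=90.1700, (K−S)⁺=35.3100, hold=32.8784 ⇒ V=35.3100 exercise | (k=6,j=4): S=131.4706, (K−S)⁺=0.0000, hold=8.0565 ⇒ V=8.0565 continue | (k=6,j=5): S=191.6880, (K−S)⁺=0.0000, hold=0.0000 ⇒ V=0.0000 continue | (k=6,j=6): S=279.4868, (K−S)⁺=0.0000, hold=0.0000 ⇒ V=0.0000 continue  boundary S*=90.1700
step 5: (k=5,j=0): S=35.1274, (K−S)⁺=90.3526, hold=87.9210 ⇒ V=90.3526 exercise | (k=5,j=1): S=51.2168, (K−S)⁺=74.2632, hold=71.8316 ⇒ V=74.2632 exercise | (k=5,j=2): S=74.6756, (K−S)⁺=50.8044, hold=48.3727 ⇒ V=50.8044 exercise | (k=5,j=3): S=108.8793, (K−S)⁺=16.6007, hold=21.1267 ⇒ V=21.1267 continue | (k=5,j=4): S=158.7493, (K−S)⁺=0.0000, hold=3.9099 ⇒ V=3.9099 continue | (k=5,j=5): S=231.4612, (K−S)⁺=0.0000, hold=0.0000 ⇒ V=0.0000 continue  boundary S*=74.6756
step 4: (k=4,j=0): S=42.4160, (K−S)⁺=83.0640, hold=80.6324 ⇒ V=83.0640 exercise | (k=4,j=1): S=61.8437, (K−S)⁺=63.6363, hold=61.2046 ⇒ V=63.6363 exercise | (k=4,j=2): S=90.1700, (K−S)⁺=35.3100, hold=35.1201 ⇒ V=35.3100 exercise | (k=4,j=3): S=131.4706, (K−S)⁺=0.0000, hold=12.1896 ⇒ V=12.1896 continue | (k=4,j=4): S=191.6880, (K−S)⁺=0.0000, hold=1.8975 ⇒ V=1.8975 continue  boundary S*=90.1700
step 3: (k=3,j=0): S=51.2168, (K−S)⁺=74.2632, hold=71.8316 ⇒ V=74.2632 exercise | (k=3,j=1): S=74.6756, (K−S)⁺=50.8044, hold=48.3727 ⇒ V=50.8044 exercise | (k=3,j=2): S=108.8793, (K−S)⁺=16.6007, hold=23.1739 ⇒ V=23.1739 continue | (k=3,j=3): S=158.7493, (K−S)⁺=0.0000, hold=6.8556 ⇒ V=6.8556 continue  boundary S*=74.6756
step 2: (k=2,j=0): S=61.8437, (K−S)⁺=63.6363, hold=61.2046 ⇒ V=63.6363 exercise | (k=2,j=1): S=90.1700, (K−S)⁺=35.3100, hold=36.1341 ⇒ V=36.1341 continue | (k=2,j=2): S=131.4706, (K−S)⁺=0.0000, hold=14.6422 ⇒ V=14.6422 continue  boundary S*=61.8437
step 1: (k=1,j=0): S=74.6756, (K−S)⁺=50.8044, hold=48.7809 ⇒ V=50.8044 exercise | (k=1,j=1): S=108.8793, (K−S)⁺=16.6007, hold=24.7887 ⇒ V=24.7887 continue  boundary S*=74.6756
step 0: (k=0,j=0): S=90.1700, (K−S)⁺=35.3100, hold=36.9339 ⇒ V=36.9339 continue  boundary S*=-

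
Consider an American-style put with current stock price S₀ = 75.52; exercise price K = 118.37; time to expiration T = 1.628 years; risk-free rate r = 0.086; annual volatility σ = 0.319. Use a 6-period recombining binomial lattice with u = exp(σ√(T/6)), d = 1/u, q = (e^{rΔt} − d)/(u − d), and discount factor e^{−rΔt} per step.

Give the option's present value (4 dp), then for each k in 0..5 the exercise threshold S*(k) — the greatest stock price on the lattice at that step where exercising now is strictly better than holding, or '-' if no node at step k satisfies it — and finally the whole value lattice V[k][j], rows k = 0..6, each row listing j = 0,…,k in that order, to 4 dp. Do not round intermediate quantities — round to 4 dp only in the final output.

price = 42.8500
boundary = 75.5200 89.1717 75.5200 89.1717 75.5200 89.1717
tree:
42.8500
54.4117 29.1983
64.2033 42.8500 18.0994
72.4960 54.4117 29.1983 9.0353
79.5190 64.2033 42.8500 16.5375 2.7660
85.4669 72.4960 54.4117 29.1983 6.0146 0.0000
90.5042 79.5190 64.2033 42.8500 13.0788 0.0000 0.0000

Δt=0.27133, u=1.18077, d=0.84691, q=0.52927, disc=e^(-rΔt)=0.97694
k=6 terminal: V=max(K-S,0) → 90.5042 79.5190 64.2033 42.8500 13.0788 0.0000 0.0000
k=5: j=0 S=32.9031 intr=85.4669 cont=82.7367 V=85.4669[EX]; j=1 S=45.8740 intr=72.4960 cont=69.7658 V=72.4960[EX]; j=2 S=63.9583 intr=54.4117 cont=51.6815 V=54.4117[EX]; j=3 S=89.1717 intr=29.1983 cont=26.4682 V=29.1983[EX]; j=4 S=124.3246 intr=0.0000 cont=6.0146 V=6.0146[hold]; j=5 S=173.3353 intr=0.0000 cont=0.0000 V=0.0000[hold]  S*(5)=89.1717
k=4: j=0 S=38.8510 intr=79.5190 cont=76.7889 V=79.5190[EX]; j=1 S=54.1667 intr=64.2033 cont=61.4732 V=64.2033[EX]; j=2 S=75.5200 intr=42.8500 cont=40.1199 V=42.8500[EX]; j=3 S=105.2912 intr=13.0788 cont=16.5375 V=16.5375[hold]; j=4 S=146.7986 intr=0.0000 cont=2.7660 V=2.7660[hold]  S*(4)=75.5200
k=3: j=0 S=45.8740 intr=72.4960 cont=69.7658 V=72.4960[EX]; j=1 S=63.9583 intr=54.4117 cont=51.6815 V=54.4117[EX]; j=2 S=89.1717 intr=29.1983 cont=28.2565 V=29.1983[EX]; j=3 S=124.3246 intr=0.0000 cont=9.0353 V=9.0353[hold]  S*(3)=89.1717
k=2: j=0 S=54.1667 intr=64.2033 cont=61.4732 V=64.2033[EX]; j=1 S=75.5200 intr=42.8500 cont=40.1199 V=42.8500[EX]; j=2 S=105.2912 intr=13.0788 cont=18.0994 V=18.0994[hold]  S*(2)=75.5200
k=1: j=0 S=63.9583 intr=54.4117 cont=51.6815 V=54.4117[EX]; j=1 S=89.1717 intr=29.1983 cont=29.0641 V=29.1983[EX]  S*(1)=89.1717
k=0: j=0 S=75.5200 intr=42.8500 cont=40.1199 V=42.8500[EX]  S*(0)=75.5200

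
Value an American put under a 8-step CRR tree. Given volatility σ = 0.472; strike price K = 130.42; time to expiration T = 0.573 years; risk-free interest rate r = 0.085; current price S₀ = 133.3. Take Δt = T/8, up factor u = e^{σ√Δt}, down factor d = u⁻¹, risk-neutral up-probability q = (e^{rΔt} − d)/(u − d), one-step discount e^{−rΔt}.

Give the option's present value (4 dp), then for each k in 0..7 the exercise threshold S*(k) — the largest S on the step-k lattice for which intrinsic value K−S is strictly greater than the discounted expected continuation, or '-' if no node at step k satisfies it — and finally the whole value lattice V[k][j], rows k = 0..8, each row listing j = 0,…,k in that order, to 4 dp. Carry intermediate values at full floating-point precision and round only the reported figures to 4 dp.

Δt=0.07162, u=1.13465, d=0.88133, q=0.49257, disc=e^(-rΔt)=0.99393
k=8 terminal: V=max(K-S,0) → 81.8970 67.9505 49.9954 26.8797 0.0000 0.0000 0.0000 0.0000 0.0000
k=7: j=0 S=55.0564 intr=75.3636 cont=74.5720 V=75.3636[EX]; j=1 S=70.8808 intr=59.5392 cont=58.7476 V=59.5392[EX]; j=2 S=91.2534 intr=39.1666 cont=38.3750 V=39.1666[EX]; j=3 S=117.4816 intr=12.9384 cont=13.5568 V=13.5568[hold]; j=4 S=151.2483 intr=0.0000 cont=0.0000 V=0.0000[hold]; j=5 S=194.7203 intr=0.0000 cont=0.0000 V=0.0000[hold]; j=6 S=250.6871 intr=0.0000 cont=0.0000 V=0.0000[hold]; j=7 S=322.7399 intr=0.0000 cont=0.0000 V=0.0000[hold]  S*(7)=91.2534
k=6: j=0 S=62.4695 intr=67.9505 cont=67.1589 V=67.9505[EX]; j=1 S=80.4246 intr=49.9954 cont=49.2038 V=49.9954[EX]; j=2 S=103.5403 intr=26.8797 cont=26.3908 V=26.8797[EX]; j=3 S=133.3000 intr=0.0000 cont=6.8374 V=6.8374[hold]; j=4 S=171.6133 intr=0.0000 cont=0.0000 V=0.0000[hold]; j=5 S=220.9386 intr=0.0000 cont=0.0000 V=0.0000[hold]; j=6 S=284.4411 intr=0.0000 cont=0.0000 V=0.0000[hold]  S*(6)=103.5403
k=5: j=0 S=70.8808 intr=59.5392 cont=58.7476 V=59.5392[EX]; j=1 S=91.2534 intr=39.1666 cont=38.3750 V=39.1666[EX]; j=2 S=117.4816 intr=12.9384 cont=16.9042 V=16.9042[hold]; j=3 S=151.2483 intr=0.0000 cont=3.4484 V=3.4484[hold]; j=4 S=194.7203 intr=0.0000 cont=0.0000 V=0.0000[hold]; j=5 S=250.6871 intr=0.0000 cont=0.0000 V=0.0000[hold]  S*(5)=91.2534
k=4: j=0 S=80.4246 intr=49.9954 cont=49.2038 V=49.9954[EX]; j=1 S=103.5403 intr=26.8797 cont=28.0297 V=28.0297[hold]; j=2 S=133.3000 intr=0.0000 cont=10.2140 V=10.2140[hold]; j=3 S=171.6133 intr=0.0000 cont=1.7392 V=1.7392[hold]; j=4 S=220.9386 intr=0.0000 cont=0.0000 V=0.0000[hold]  S*(4)=80.4246
k=3: j=0 S=91.2534 intr=39.1666 cont=38.9380 V=39.1666[EX]; j=1 S=117.4816 intr=12.9384 cont=19.1373 V=19.1373[hold]; j=2 S=151.2483 intr=0.0000 cont=6.0029 V=6.0029[hold]; j=3 S=194.7203 intr=0.0000 cont=0.8772 V=0.8772[hold]  S*(3)=91.2534
k=2: j=0 S=103.5403 intr=26.8797 cont=29.1230 V=29.1230[hold]; j=1 S=133.3000 intr=0.0000 cont=12.5908 V=12.5908[hold]; j=2 S=171.6133 intr=0.0000 cont=3.4570 V=3.4570[hold]  S*(2)=-
k=1: j=0 S=117.4816 intr=12.9384 cont=20.8524 V=20.8524[hold]; j=1 S=151.2483 intr=0.0000 cont=8.0427 V=8.0427[hold]  S*(1)=-
k=0: j=0 S=133.3000 intr=0.0000 cont=14.4545 V=14.4545[hold]  S*(0)=-

price = 14.4545
boundary = - - - 91.2534 80.4246 91.2534 103.5403 91.2534
tree:
14.4545
20.8524 8.0427
29.1230 12.5908 3.4570
39.1666 19.1373 6.0029 0.8772
49.9954 28.0297 10.2140 1.7392 0.0000
59.5392 39.1666 16.9042 3.4484 0.0000 0.0000
67.9505 49.9954 26.8797 6.8374 0.0000 0.0000 0.0000
75.3636 59.5392 39.1666 13.5568 0.0000 0.0000 0.0000 0.0000
81.8970 67.9505 49.9954 26.8797 0.0000 0.0000 0.0000 0.0000 0.0000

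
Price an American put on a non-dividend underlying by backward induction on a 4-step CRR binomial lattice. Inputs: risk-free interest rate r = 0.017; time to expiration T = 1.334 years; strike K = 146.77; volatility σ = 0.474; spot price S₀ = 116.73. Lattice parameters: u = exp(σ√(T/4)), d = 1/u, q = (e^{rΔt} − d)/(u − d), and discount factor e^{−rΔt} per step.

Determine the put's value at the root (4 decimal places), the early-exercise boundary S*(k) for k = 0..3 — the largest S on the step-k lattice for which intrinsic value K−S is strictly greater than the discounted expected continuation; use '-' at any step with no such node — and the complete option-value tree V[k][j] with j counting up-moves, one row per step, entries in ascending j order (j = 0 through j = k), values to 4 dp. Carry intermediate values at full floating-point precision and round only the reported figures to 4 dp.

Δt=0.33350, u=1.31486, d=0.76054, q=0.44225, disc=e^(-rΔt)=0.99435
k=4 terminal: V=max(K-S,0) → 107.7164 79.2517 30.0400 0.0000 0.0000
k=3: j=0 S=51.3501 intr=95.4199 cont=94.5902 V=95.4199[EX]; j=1 S=88.7773 intr=57.9927 cont=57.1629 V=57.9927[EX]; j=2 S=153.4840 intr=0.0000 cont=16.6602 V=16.6602[hold]; j=3 S=265.3530 intr=0.0000 cont=0.0000 V=0.0000[hold]  S*(3)=88.7773
k=2: j=0 S=67.5183 intr=79.2517 cont=78.4219 V=79.2517[EX]; j=1 S=116.7300 intr=30.0400 cont=39.4889 V=39.4889[hold]; j=2 S=201.8104 intr=0.0000 cont=9.2397 V=9.2397[hold]  S*(2)=67.5183
k=1: j=0 S=88.7773 intr=57.9927 cont=61.3181 V=61.3181[hold]; j=1 S=153.4840 intr=0.0000 cont=25.9637 V=25.9637[hold]  S*(1)=-
k=0: j=0 S=116.7300 intr=30.0400 cont=45.4244 V=45.4244[hold]  S*(0)=-

price = 45.4244
boundary = - - 67.5183 88.7773
tree:
45.4244
61.3181 25.9637
79.2517 39.4889 9.2397
95.4199 57.9927 16.6602 0.0000
107.7164 79.2517 30.0400 0.0000 0.0000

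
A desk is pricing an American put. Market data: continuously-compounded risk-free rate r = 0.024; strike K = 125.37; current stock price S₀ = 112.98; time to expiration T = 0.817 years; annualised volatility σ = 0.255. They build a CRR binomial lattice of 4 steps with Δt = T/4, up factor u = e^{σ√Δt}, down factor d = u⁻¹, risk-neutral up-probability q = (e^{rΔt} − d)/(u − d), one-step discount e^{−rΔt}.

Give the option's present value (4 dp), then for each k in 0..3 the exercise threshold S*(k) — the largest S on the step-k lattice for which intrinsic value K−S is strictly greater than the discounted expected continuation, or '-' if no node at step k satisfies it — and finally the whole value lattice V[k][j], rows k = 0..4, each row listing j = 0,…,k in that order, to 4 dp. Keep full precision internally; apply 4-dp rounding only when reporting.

params: Δt=0.20425 u=1.12215 d=0.89115 q=0.49249 e^(-rΔt)=0.99511
t_4 payoffs: 54.1174 35.6475 12.3900 0.0000 0.0000
t_3: node(3,0) S=79.9560 payoff=45.4140 vs cont=44.8009 → 45.4140 [stop]  node(3,1) S=100.6819 payoff=24.6881 vs cont=24.0750 → 24.6881 [stop]  node(3,2) S=126.7803 payoff=0.0000 vs cont=6.2573 → 6.2573 [wait]  node(3,3) S=159.6438 payoff=0.0000 vs cont=0.0000 → 0.0000 [wait]  ⇒ S*(3)=100.6819
t_2: node(2,0) S=89.7225 payoff=35.6475 vs cont=35.0345 → 35.6475 [stop]  node(2,1) S=112.9800 payoff=12.3900 vs cont=15.5347 → 15.5347 [wait]  node(2,2) S=142.2663 payoff=0.0000 vs cont=3.1601 → 3.1601 [wait]  ⇒ S*(2)=89.7225
t_1: node(1,0) S=100.6819 payoff=24.6881 vs cont=25.6162 → 25.6162 [wait]  node(1,1) S=126.7803 payoff=0.0000 vs cont=9.3941 → 9.3941 [wait]  ⇒ S*(1)=-
t_0: node(0,0) S=112.9800 payoff=12.3900 vs cont=17.5407 → 17.5407 [wait]  ⇒ S*(0)=-

price = 17.5407
boundary = - - 89.7225 100.6819
tree:
17.5407
25.6162 9.3941
35.6475 15.5347 3.1601
45.4140 24.6881 6.2573 0.0000
54.1174 35.6475 12.3900 0.0000 0.0000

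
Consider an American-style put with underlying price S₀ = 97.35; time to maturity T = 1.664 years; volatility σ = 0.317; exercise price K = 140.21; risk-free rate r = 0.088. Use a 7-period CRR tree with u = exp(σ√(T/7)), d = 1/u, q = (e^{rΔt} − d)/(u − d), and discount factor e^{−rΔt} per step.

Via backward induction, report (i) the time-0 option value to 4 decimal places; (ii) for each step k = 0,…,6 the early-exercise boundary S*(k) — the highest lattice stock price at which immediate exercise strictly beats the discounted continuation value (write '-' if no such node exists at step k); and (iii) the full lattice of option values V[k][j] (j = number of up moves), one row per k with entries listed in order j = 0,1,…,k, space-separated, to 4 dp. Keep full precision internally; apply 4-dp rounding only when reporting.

price = 42.8600
boundary = 97.3500 83.4090 97.3500 83.4090 97.3500 113.6211 97.3500
tree:
42.8600
56.8010 28.5870
68.7456 42.8600 17.0482
78.9796 56.8010 27.6163 8.3403
87.7481 68.7456 42.8600 15.1764 2.6000
95.2609 78.9796 56.8010 26.5889 5.6436 0.0000
101.6978 87.7481 68.7456 42.8600 12.2497 0.0000 0.0000
107.2130 95.2609 78.9796 56.8010 26.5889 0.0000 0.0000 0.0000

params: Δt=0.23771 u=1.16714 d=0.85680 q=0.52955 e^(-rΔt)=0.97930
t_7 payoffs: 107.2130 95.2609 78.9796 56.8010 26.5889 0.0000 0.0000 0.0000
t_6: node(6,0) S=38.5122 payoff=101.6978 vs cont=98.7953 → 101.6978 [stop]  node(6,1) S=52.4619 payoff=87.7481 vs cont=84.8455 → 87.7481 [stop]  node(6,2) S=71.4644 payoff=68.7456 vs cont=65.8430 → 68.7456 [stop]  node(6,3) S=97.3500 payoff=42.8600 vs cont=39.9574 → 42.8600 [stop]  node(6,4) S=132.6117 payoff=7.5983 vs cont=12.2497 → 12.2497 [wait]  node(6,5) S=180.6458 payoff=0.0000 vs cont=0.0000 → 0.0000 [wait]  node(6,6) S=246.0786 payoff=0.0000 vs cont=0.0000 → 0.0000 [wait]  ⇒ S*(6)=97.3500
t_5: node(5,0) S=44.9491 payoff=95.2609 vs cont=92.3583 → 95.2609 [stop]  node(5,1) S=61.2304 payoff=78.9796 vs cont=76.0770 → 78.9796 [stop]  node(5,2) S=83.4090 payoff=56.8010 vs cont=53.8984 → 56.8010 [stop]  node(5,3) S=113.6211 payoff=26.5889 vs cont=26.0985 → 26.5889 [stop]  node(5,4) S=154.7765 payoff=0.0000 vs cont=5.6436 → 5.6436 [wait]  node(5,5) S=210.8389 payoff=0.0000 vs cont=0.0000 → 0.0000 [wait]  ⇒ S*(5)=113.6211
t_4: node(4,0) S=52.4619 payoff=87.7481 vs cont=84.8455 → 87.7481 [stop]  node(4,1) S=71.4644 payoff=68.7456 vs cont=65.8430 → 68.7456 [stop]  node(4,2) S=97.3500 payoff=42.8600 vs cont=39.9574 → 42.8600 [stop]  node(4,3) S=132.6117 payoff=7.5983 vs cont=15.1764 → 15.1764 [wait]  node(4,4) S=180.6458 payoff=0.0000 vs cont=2.6000 → 2.6000 [wait]  ⇒ S*(4)=97.3500
t_3: node(3,0) S=61.2304 payoff=78.9796 vs cont=76.0770 → 78.9796 [stop]  node(3,1) S=83.4090 payoff=56.8010 vs cont=53.8984 → 56.8010 [stop]  node(3,2) S=113.6211 payoff=26.5889 vs cont=27.6163 → 27.6163 [wait]  node(3,3) S=154.7765 payoff=0.0000 vs cont=8.3403 → 8.3403 [wait]  ⇒ S*(3)=83.4090
t_2: node(2,0) S=71.4644 payoff=68.7456 vs cont=65.8430 → 68.7456 [stop]  node(2,1) S=97.3500 payoff=42.8600 vs cont=40.4902 → 42.8600 [stop]  node(2,2) S=132.6117 payoff=7.5983 vs cont=17.0482 → 17.0482 [wait]  ⇒ S*(2)=97.3500
t_1: node(1,0) S=83.4090 payoff=56.8010 vs cont=53.8984 → 56.8010 [stop]  node(1,1) S=113.6211 payoff=26.5889 vs cont=28.5870 → 28.5870 [wait]  ⇒ S*(1)=83.4090
t_0: node(0,0) S=97.3500 payoff=42.8600 vs cont=40.9936 → 42.8600 [stop]  ⇒ S*(0)=97.3500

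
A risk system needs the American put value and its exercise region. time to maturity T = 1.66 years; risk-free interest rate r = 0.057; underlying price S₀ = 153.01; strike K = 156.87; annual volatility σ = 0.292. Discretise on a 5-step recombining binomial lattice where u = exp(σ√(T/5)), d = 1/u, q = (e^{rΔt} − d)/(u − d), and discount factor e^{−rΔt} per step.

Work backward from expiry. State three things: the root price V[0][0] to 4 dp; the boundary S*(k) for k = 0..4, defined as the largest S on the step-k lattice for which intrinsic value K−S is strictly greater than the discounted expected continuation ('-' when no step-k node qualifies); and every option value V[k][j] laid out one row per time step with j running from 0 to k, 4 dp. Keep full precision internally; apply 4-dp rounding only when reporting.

price = 19.7864
boundary = - - 109.2901 92.3658 109.2901
tree:
19.7864
31.3040 9.6545
47.5799 17.1104 2.9784
64.5042 29.2922 6.2526 0.0000
78.8076 47.5799 13.1258 0.0000 0.0000
90.8961 64.5042 27.5546 0.0000 0.0000 0.0000

Δt=0.33200  u=1.18323  d=0.84514  q=0.51454  discount=0.98125
step 5 (expiry): payoffs max(K−S,0) = 90.8961 64.5042 27.5546 0.0000 0.0000 0.0000
step 4: (k=4,j=0): S=78.0624, (K−S)⁺=78.8076, hold=75.8669 ⇒ V=78.8076 exercise | (k=4,j=1): S=109.2901, (K−S)⁺=47.5799, hold=44.6392 ⇒ V=47.5799 exercise | (k=4,j=2): S=153.0100, (K−S)⁺=3.8600, hold=13.1258 ⇒ V=13.1258 continue | (k=4,j=3): S=214.2194, (K−S)⁺=0.0000, hold=0.0000 ⇒ V=0.0000 continue | (k=4,j=4): S=299.9148, (K−S)⁺=0.0000, hold=0.0000 ⇒ V=0.0000 continue  boundary S*=109.2901
step 3: (k=3,j=0): S=92.3658, (K−S)⁺=64.5042, hold=61.5635 ⇒ V=64.5042 exercise | (k=3,j=1): S=129.3154, (K−S)⁺=27.5546, hold=29.2922 ⇒ V=29.2922 continue | (k=3,j=2): S=181.0462, (K−S)⁺=0.0000, hold=6.2526 ⇒ V=6.2526 continue | (k=3,j=3): S=253.4710, (K−S)⁺=0.0000, hold=0.0000 ⇒ V=0.0000 continue  boundary S*=92.3658
step 2: (k=2,j=0): S=109.2901, (K−S)⁺=47.5799, hold=45.5165 ⇒ V=47.5799 exercise | (k=2,j=1): S=153.0100, (K−S)⁺=3.8600, hold=17.1104 ⇒ V=17.1104 continue | (k=2,j=2): S=214.2194, (K−S)⁺=0.0000, hold=2.9784 ⇒ V=2.9784 continue  boundary S*=109.2901
step 1: (k=1,j=0): S=129.3154, (K−S)⁺=27.5546, hold=31.3040 ⇒ V=31.3040 continue | (k=1,j=1): S=181.0462, (K−S)⁺=0.0000, hold=9.6545 ⇒ V=9.6545 continue  boundary S*=-
step 0: (k=0,j=0): S=153.0100, (K−S)⁺=3.8600, hold=19.7864 ⇒ V=19.7864 continue  boundary S*=-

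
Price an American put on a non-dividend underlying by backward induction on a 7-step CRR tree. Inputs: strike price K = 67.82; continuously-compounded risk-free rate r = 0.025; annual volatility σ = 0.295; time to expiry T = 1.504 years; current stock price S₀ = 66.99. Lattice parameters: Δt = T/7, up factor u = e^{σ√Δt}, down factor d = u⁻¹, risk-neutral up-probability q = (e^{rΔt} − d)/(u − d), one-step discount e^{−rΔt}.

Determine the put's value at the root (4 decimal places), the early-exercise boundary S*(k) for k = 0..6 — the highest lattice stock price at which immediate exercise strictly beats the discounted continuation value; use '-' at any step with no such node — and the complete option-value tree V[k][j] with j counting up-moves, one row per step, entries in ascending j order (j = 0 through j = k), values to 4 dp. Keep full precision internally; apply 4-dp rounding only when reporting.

price = 9.2589
boundary = - - - 44.4481 38.7675 44.4481 50.9611
tree:
9.2589
13.0556 5.3382
17.8061 8.1663 2.4003
23.3719 12.1053 4.0827 0.6441
29.0525 17.2473 6.7904 1.2586 0.0000
34.0071 23.3719 10.9483 2.4595 0.0000 0.0000
38.3285 29.0525 16.8589 4.8061 0.0000 0.0000 0.0000
42.0976 34.0071 23.3719 9.3915 0.0000 0.0000 0.0000 0.0000

Δt=0.21486, u=1.14653, d=0.87220, q=0.48550, disc=e^(-rΔt)=0.99464
k=7 terminal: V=max(K-S,0) → 42.0976 34.0071 23.3719 9.3915 0.0000 0.0000 0.0000 0.0000
k=6: j=0 S=29.4915 intr=38.3285 cont=37.9652 V=38.3285[EX]; j=1 S=38.7675 intr=29.0525 cont=28.6892 V=29.0525[EX]; j=2 S=50.9611 intr=16.8589 cont=16.4956 V=16.8589[EX]; j=3 S=66.9900 intr=0.8300 cont=4.8061 V=4.8061[hold]; j=4 S=88.0605 intr=0.0000 cont=0.0000 V=0.0000[hold]; j=5 S=115.7584 intr=0.0000 cont=0.0000 V=0.0000[hold]; j=6 S=152.1681 intr=0.0000 cont=0.0000 V=0.0000[hold]  S*(6)=50.9611
k=5: j=0 S=33.8129 intr=34.0071 cont=33.6438 V=34.0071[EX]; j=1 S=44.4481 intr=23.3719 cont=23.0086 V=23.3719[EX]; j=2 S=58.4285 intr=9.3915 cont=10.9483 V=10.9483[hold]; j=3 S=76.8061 intr=0.0000 cont=2.4595 V=2.4595[hold]; j=4 S=100.9641 intr=0.0000 cont=0.0000 V=0.0000[hold]; j=5 S=132.7205 intr=0.0000 cont=0.0000 V=0.0000[hold]  S*(5)=44.4481
k=4: j=0 S=38.7675 intr=29.0525 cont=28.6892 V=29.0525[EX]; j=1 S=50.9611 intr=16.8589 cont=17.2473 V=17.2473[hold]; j=2 S=66.9900 intr=0.8300 cont=6.7904 V=6.7904[hold]; j=3 S=88.0605 intr=0.0000 cont=1.2586 V=1.2586[hold]; j=4 S=115.7584 intr=0.0000 cont=0.0000 V=0.0000[hold]  S*(4)=38.7675
k=3: j=0 S=44.4481 intr=23.3719 cont=23.1962 V=23.3719[EX]; j=1 S=58.4285 intr=9.3915 cont=12.1053 V=12.1053[hold]; j=2 S=76.8061 intr=0.0000 cont=4.0827 V=4.0827[hold]; j=3 S=100.9641 intr=0.0000 cont=0.6441 V=0.6441[hold]  S*(3)=44.4481
k=2: j=0 S=50.9611 intr=16.8589 cont=17.8061 V=17.8061[hold]; j=1 S=66.9900 intr=0.8300 cont=8.1663 V=8.1663[hold]; j=2 S=88.0605 intr=0.0000 cont=2.4003 V=2.4003[hold]  S*(2)=-
k=1: j=0 S=58.4285 intr=9.3915 cont=13.0556 V=13.0556[hold]; j=1 S=76.8061 intr=0.0000 cont=5.3382 V=5.3382[hold]  S*(1)=-
k=0: j=0 S=66.9900 intr=0.8300 cont=9.2589 V=9.2589[hold]  S*(0)=-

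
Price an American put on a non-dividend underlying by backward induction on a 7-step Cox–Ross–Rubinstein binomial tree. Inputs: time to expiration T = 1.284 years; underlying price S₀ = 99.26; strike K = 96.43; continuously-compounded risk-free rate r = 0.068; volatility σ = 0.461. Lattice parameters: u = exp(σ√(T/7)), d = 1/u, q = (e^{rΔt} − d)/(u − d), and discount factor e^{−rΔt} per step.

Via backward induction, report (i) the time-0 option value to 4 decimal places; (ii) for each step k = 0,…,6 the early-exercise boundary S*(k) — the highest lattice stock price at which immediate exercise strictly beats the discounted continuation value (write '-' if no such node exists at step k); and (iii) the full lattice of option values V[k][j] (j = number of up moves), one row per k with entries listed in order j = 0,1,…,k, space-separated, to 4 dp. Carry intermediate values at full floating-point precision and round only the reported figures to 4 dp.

price = 15.8233
boundary = - - - 54.8951 45.0595 54.8951 66.8775
tree:
15.8233
22.5654 9.0004
31.1770 13.9118 3.9644
41.5349 20.8736 6.8033 1.0213
51.3705 30.1650 11.4465 1.9978 0.0000
59.4438 41.5349 18.7493 3.9080 0.0000 0.0000
66.0706 51.3705 29.5525 7.6448 0.0000 0.0000 0.0000
71.5101 59.4438 41.5349 14.9544 0.0000 0.0000 0.0000 0.0000

Δt=0.18343, u=1.21828, d=0.82083, q=0.48238, disc=e^(-rΔt)=0.98760
k=7 terminal: V=max(K-S,0) → 71.5101 59.4438 41.5349 14.9544 0.0000 0.0000 0.0000 0.0000
k=6: j=0 S=30.3594 intr=66.0706 cont=64.8753 V=66.0706[EX]; j=1 S=45.0595 intr=51.3705 cont=50.1752 V=51.3705[EX]; j=2 S=66.8775 intr=29.5525 cont=28.3571 V=29.5525[EX]; j=3 S=99.2600 intr=0.0000 cont=7.6448 V=7.6448[hold]; j=4 S=147.3222 intr=0.0000 cont=0.0000 V=0.0000[hold]; j=5 S=218.6564 intr=0.0000 cont=0.0000 V=0.0000[hold]; j=6 S=324.5309 intr=0.0000 cont=0.0000 V=0.0000[hold]  S*(6)=66.8775
k=5: j=0 S=36.9862 intr=59.4438 cont=58.2485 V=59.4438[EX]; j=1 S=54.8951 intr=41.5349 cont=40.3396 V=41.5349[EX]; j=2 S=81.4756 intr=14.9544 cont=18.7493 V=18.7493[hold]; j=3 S=120.9264 intr=0.0000 cont=3.9080 V=3.9080[hold]; j=4 S=179.4796 intr=0.0000 cont=0.0000 V=0.0000[hold]; j=5 S=266.3846 intr=0.0000 cont=0.0000 V=0.0000[hold]  S*(5)=54.8951
k=4: j=0 S=45.0595 intr=51.3705 cont=50.1752 V=51.3705[EX]; j=1 S=66.8775 intr=29.5525 cont=30.1650 V=30.1650[hold]; j=2 S=99.2600 intr=0.0000 cont=11.4465 V=11.4465[hold]; j=3 S=147.3222 intr=0.0000 cont=1.9978 V=1.9978[hold]; j=4 S=218.6564 intr=0.0000 cont=0.0000 V=0.0000[hold]  S*(4)=45.0595
k=3: j=0 S=54.8951 intr=41.5349 cont=40.6314 V=41.5349[EX]; j=1 S=81.4756 intr=14.9544 cont=20.8736 V=20.8736[hold]; j=2 S=120.9264 intr=0.0000 cont=6.8033 V=6.8033[hold]; j=3 S=179.4796 intr=0.0000 cont=1.0213 V=1.0213[hold]  S*(3)=54.8951
k=2: j=0 S=66.8775 intr=29.5525 cont=31.1770 V=31.1770[hold]; j=1 S=99.2600 intr=0.0000 cont=13.9118 V=13.9118[hold]; j=2 S=147.3222 intr=0.0000 cont=3.9644 V=3.9644[hold]  S*(2)=-
k=1: j=0 S=81.4756 intr=14.9544 cont=22.5654 V=22.5654[hold]; j=1 S=120.9264 intr=0.0000 cont=9.0004 V=9.0004[hold]  S*(1)=-
k=0: j=0 S=99.2600 intr=0.0000 cont=15.8233 V=15.8233[hold]  S*(0)=-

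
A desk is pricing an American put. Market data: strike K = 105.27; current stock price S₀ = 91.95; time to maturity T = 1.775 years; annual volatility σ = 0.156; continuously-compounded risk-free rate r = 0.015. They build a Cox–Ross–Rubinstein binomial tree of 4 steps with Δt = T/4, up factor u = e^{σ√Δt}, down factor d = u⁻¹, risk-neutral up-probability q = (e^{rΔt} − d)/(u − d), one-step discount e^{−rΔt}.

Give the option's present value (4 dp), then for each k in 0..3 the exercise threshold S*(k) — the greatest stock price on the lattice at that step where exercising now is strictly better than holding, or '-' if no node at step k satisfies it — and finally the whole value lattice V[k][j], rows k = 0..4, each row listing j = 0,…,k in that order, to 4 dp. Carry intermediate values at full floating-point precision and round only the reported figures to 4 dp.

price = 15.3183
boundary = - 82.8744 74.6946 82.8744
tree:
15.3183
22.3956 8.6142
30.5754 14.2729 3.2060
37.9479 22.3956 6.5349 0.0000
44.5927 30.5754 13.3200 0.0000 0.0000

Δt=0.44375  u=1.10951  d=0.90130  q=0.50612  discount=0.99337
step 4 (expiry): payoffs max(K−S,0) = 44.5927 30.5754 13.3200 0.0000 0.0000
step 3: (k=3,j=0): S=67.3221, (K−S)⁺=37.9479, hold=37.2495 ⇒ V=37.9479 exercise | (k=3,j=1): S=82.8744, (K−S)⁺=22.3956, hold=21.6972 ⇒ V=22.3956 exercise | (k=3,j=2): S=102.0195, (K−S)⁺=3.2505, hold=6.5349 ⇒ V=6.5349 continue | (k=3,j=3): S=125.5873, (K−S)⁺=0.0000, hold=0.0000 ⇒ V=0.0000 continue  boundary S*=82.8744
step 2: (k=2,j=0): S=74.6946, (K−S)⁺=30.5754, hold=29.8770 ⇒ V=30.5754 exercise | (k=2,j=1): S=91.9500, (K−S)⁺=13.3200, hold=14.2729 ⇒ V=14.2729 continue | (k=2,j=2): S=113.1916, (K−S)⁺=0.0000, hold=3.2060 ⇒ V=3.2060 continue  boundary S*=74.6946
step 1: (k=1,j=0): S=82.8744, (K−S)⁺=22.3956, hold=22.1763 ⇒ V=22.3956 exercise | (k=1,j=1): S=102.0195, (K−S)⁺=3.2505, hold=8.6142 ⇒ V=8.6142 continue  boundary S*=82.8744
step 0: (k=0,j=0): S=91.9500, (K−S)⁺=13.3200, hold=15.3183 ⇒ V=15.3183 continue  boundary S*=-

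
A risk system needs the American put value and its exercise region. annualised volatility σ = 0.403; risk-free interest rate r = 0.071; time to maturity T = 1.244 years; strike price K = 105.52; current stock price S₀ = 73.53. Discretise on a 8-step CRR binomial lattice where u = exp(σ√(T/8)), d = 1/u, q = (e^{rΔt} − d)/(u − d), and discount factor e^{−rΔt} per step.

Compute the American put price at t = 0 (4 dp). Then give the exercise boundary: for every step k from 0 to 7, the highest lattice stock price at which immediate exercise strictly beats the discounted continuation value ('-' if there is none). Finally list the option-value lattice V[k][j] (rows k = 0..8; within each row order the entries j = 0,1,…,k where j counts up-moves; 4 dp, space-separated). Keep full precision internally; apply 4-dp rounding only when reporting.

price = 32.9779
boundary = - 62.7260 53.5095 62.7260 73.5300 62.7260 73.5300 86.1949
tree:
32.9779
42.7940 23.7084
52.0105 32.4269 15.3501
59.8728 42.7940 22.5832 8.3191
66.5799 52.0105 31.9900 13.4980 3.2249
72.3014 59.8728 42.7940 21.2349 5.9118 0.5576
77.1823 66.5799 52.0105 31.9900 10.7446 1.1167 0.0000
81.3461 72.3014 59.8728 42.7940 19.3251 2.2364 0.0000 0.0000
84.8980 77.1823 66.5799 52.0105 31.9900 4.4789 0.0000 0.0000 0.0000

Δt=0.15550, u=1.17224, d=0.85307, q=0.49514, disc=e^(-rΔt)=0.98902
k=8 terminal: V=max(K-S,0) → 84.8980 77.1823 66.5799 52.0105 31.9900 4.4789 0.0000 0.0000 0.0000
k=7: j=0 S=24.1739 intr=81.3461 cont=80.1875 V=81.3461[EX]; j=1 S=33.2186 intr=72.3014 cont=71.1429 V=72.3014[EX]; j=2 S=45.6472 intr=59.8728 cont=58.7142 V=59.8728[EX]; j=3 S=62.7260 intr=42.7940 cont=41.6354 V=42.7940[EX]; j=4 S=86.1949 intr=19.3251 cont=18.1666 V=19.3251[EX]; j=5 S=118.4445 intr=0.0000 cont=2.2364 V=2.2364[hold]; j=6 S=162.7603 intr=0.0000 cont=0.0000 V=0.0000[hold]; j=7 S=223.6567 intr=0.0000 cont=0.0000 V=0.0000[hold]  S*(7)=86.1949
k=6: j=0 S=28.3377 intr=77.1823 cont=76.0238 V=77.1823[EX]; j=1 S=38.9401 intr=66.5799 cont=65.4213 V=66.5799[EX]; j=2 S=53.5095 intr=52.0105 cont=50.8519 V=52.0105[EX]; j=3 S=73.5300 intr=31.9900 cont=30.8314 V=31.9900[EX]; j=4 S=101.0411 intr=4.4789 cont=10.7446 V=10.7446[hold]; j=5 S=138.8454 intr=0.0000 cont=1.1167 V=1.1167[hold]; j=6 S=190.7942 intr=0.0000 cont=0.0000 V=0.0000[hold]  S*(6)=73.5300
k=5: j=0 S=33.2186 intr=72.3014 cont=71.1429 V=72.3014[EX]; j=1 S=45.6472 intr=59.8728 cont=58.7142 V=59.8728[EX]; j=2 S=62.7260 intr=42.7940 cont=41.6354 V=42.7940[EX]; j=3 S=86.1949 intr=19.3251 cont=21.2349 V=21.2349[hold]; j=4 S=118.4445 intr=0.0000 cont=5.9118 V=5.9118[hold]; j=5 S=162.7603 intr=0.0000 cont=0.5576 V=0.5576[hold]  S*(5)=62.7260
k=4: j=0 S=38.9401 intr=66.5799 cont=65.4213 V=66.5799[EX]; j=1 S=53.5095 intr=52.0105 cont=50.8519 V=52.0105[EX]; j=2 S=73.5300 intr=31.9900 cont=31.7666 V=31.9900[EX]; j=3 S=101.0411 intr=4.4789 cont=13.4980 V=13.4980[hold]; j=4 S=138.8454 intr=0.0000 cont=3.2249 V=3.2249[hold]  S*(4)=73.5300
k=3: j=0 S=45.6472 intr=59.8728 cont=58.7142 V=59.8728[EX]; j=1 S=62.7260 intr=42.7940 cont=41.6354 V=42.7940[EX]; j=2 S=86.1949 intr=19.3251 cont=22.5832 V=22.5832[hold]; j=3 S=118.4445 intr=0.0000 cont=8.3191 V=8.3191[hold]  S*(3)=62.7260
k=2: j=0 S=53.5095 intr=52.0105 cont=50.8519 V=52.0105[EX]; j=1 S=73.5300 intr=31.9900 cont=32.4269 V=32.4269[hold]; j=2 S=101.0411 intr=4.4789 cont=15.3501 V=15.3501[hold]  S*(2)=53.5095
k=1: j=0 S=62.7260 intr=42.7940 cont=41.8493 V=42.7940[EX]; j=1 S=86.1949 intr=19.3251 cont=23.7084 V=23.7084[hold]  S*(1)=62.7260
k=0: j=0 S=73.5300 intr=31.9900 cont=32.9779 V=32.9779[hold]  S*(0)=-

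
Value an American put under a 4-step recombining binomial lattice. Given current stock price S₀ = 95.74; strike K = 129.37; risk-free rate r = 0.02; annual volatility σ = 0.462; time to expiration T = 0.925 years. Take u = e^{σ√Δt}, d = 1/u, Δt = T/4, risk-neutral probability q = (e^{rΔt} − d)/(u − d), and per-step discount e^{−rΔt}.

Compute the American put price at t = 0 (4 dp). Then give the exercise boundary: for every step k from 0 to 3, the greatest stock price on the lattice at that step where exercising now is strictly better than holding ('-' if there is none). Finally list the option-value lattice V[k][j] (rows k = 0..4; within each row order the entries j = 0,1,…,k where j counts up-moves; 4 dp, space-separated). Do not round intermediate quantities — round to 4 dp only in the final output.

price = 40.1412
boundary = - - 61.3932 76.6667
tree:
40.1412
53.5656 24.4725
67.9768 36.8518 9.8958
80.2075 52.7033 18.2427 0.0000
90.0017 67.9768 33.6300 0.0000 0.0000

Δt=0.23125  u=1.24878  d=0.80078  q=0.45503  discount=0.99539
step 4 (expiry): payoffs max(K−S,0) = 90.0017 67.9768 33.6300 0.0000 0.0000
step 3: (k=3,j=0): S=49.1625, (K−S)⁺=80.2075, hold=79.6106 ⇒ V=80.2075 exercise | (k=3,j=1): S=76.6667, (K−S)⁺=52.7033, hold=52.1063 ⇒ V=52.7033 exercise | (k=3,j=2): S=119.5584, (K−S)⁺=9.8116, hold=18.2427 ⇒ V=18.2427 continue | (k=3,j=3): S=186.4461, (K−S)⁺=0.0000, hold=0.0000 ⇒ V=0.0000 continue  boundary S*=76.6667
step 2: (k=2,j=0): S=61.3932, (K−S)⁺=67.9768, hold=67.3799 ⇒ V=67.9768 exercise | (k=2,j=1): S=95.7400, (K−S)⁺=33.6300, hold=36.8518 ⇒ V=36.8518 continue | (k=2,j=2): S=149.3024, (K−S)⁺=0.0000, hold=9.8958 ⇒ V=9.8958 continue  boundary S*=61.3932
step 1: (k=1,j=0): S=76.6667, (K−S)⁺=52.7033, hold=53.5656 ⇒ V=53.5656 continue | (k=1,j=1): S=119.5584, (K−S)⁺=9.8116, hold=24.4725 ⇒ V=24.4725 continue  boundary S*=-
step 0: (k=0,j=0): S=95.7400, (K−S)⁺=33.6300, hold=40.1412 ⇒ V=40.1412 continue  boundary S*=-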